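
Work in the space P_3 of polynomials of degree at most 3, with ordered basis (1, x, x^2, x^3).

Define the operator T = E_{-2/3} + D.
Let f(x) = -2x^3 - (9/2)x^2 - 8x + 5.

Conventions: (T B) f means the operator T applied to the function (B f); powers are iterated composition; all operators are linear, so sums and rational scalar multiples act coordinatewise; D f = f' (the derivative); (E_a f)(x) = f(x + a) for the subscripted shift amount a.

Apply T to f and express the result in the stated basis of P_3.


the image equals g(x) = -2x^3 - (13/2)x^2 - (41/3)x + 25/27

E_{-2/3} f = -2x^3 - (1/2)x^2 - (14/3)x + 241/27
D f = -6x^2 - 9x - 8
(E_{-2/3} + D) f = -2x^3 - (13/2)x^2 - (41/3)x + 25/27


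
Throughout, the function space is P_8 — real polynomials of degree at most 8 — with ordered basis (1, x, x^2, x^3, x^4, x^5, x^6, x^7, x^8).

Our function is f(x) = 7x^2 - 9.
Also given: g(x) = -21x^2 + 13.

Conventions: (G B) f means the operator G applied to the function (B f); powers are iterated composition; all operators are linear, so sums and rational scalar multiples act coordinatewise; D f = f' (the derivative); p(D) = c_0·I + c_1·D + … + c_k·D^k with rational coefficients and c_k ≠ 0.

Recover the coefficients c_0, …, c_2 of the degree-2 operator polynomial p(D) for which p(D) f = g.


D^0 f = 7x^2 - 9
D^1 f = 14x
D^2 f = 14
matching coefficients of g against c_0 f + c_1 Df + … from the top degree down determines the c_i
solution: c_0 = -3, c_1 = 0, c_2 = -1

c_0 = -3, c_1 = 0, c_2 = -1


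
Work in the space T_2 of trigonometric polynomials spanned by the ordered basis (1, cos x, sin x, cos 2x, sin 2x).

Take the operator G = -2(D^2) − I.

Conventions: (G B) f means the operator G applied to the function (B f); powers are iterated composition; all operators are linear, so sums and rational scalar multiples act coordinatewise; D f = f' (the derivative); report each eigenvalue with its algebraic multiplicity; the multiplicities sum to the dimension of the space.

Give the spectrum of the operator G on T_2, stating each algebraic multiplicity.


image of 1: -1
image of cos x: cos x
image of sin x: sin x
image of cos 2x: 7cos 2x
image of sin 2x: 7sin 2x
the matrix is diagonal; its diagonal is (-1, 1, 1, 7, 7)
for a triangular matrix the eigenvalues are the diagonal entries, with algebraic multiplicity their repetition count

λ = -1 (multiplicity 1), λ = 1 (multiplicity 2), λ = 7 (multiplicity 2)


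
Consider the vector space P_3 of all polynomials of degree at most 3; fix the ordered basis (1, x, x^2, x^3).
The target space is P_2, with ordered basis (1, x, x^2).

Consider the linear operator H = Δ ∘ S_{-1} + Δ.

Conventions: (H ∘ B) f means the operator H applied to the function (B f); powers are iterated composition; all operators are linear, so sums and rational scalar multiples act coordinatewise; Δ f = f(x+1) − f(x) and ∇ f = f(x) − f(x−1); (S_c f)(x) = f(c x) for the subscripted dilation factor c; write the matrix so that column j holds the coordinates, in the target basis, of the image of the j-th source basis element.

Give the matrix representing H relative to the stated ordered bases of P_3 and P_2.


image of 1: 0
image of x: 0
image of x^2: 4x + 2
image of x^3: 0
each image's coordinates form column j of the matrix

the matrix is [[0, 0, 2, 0]; [0, 0, 4, 0]; [0, 0, 0, 0]] (rows listed top to bottom)


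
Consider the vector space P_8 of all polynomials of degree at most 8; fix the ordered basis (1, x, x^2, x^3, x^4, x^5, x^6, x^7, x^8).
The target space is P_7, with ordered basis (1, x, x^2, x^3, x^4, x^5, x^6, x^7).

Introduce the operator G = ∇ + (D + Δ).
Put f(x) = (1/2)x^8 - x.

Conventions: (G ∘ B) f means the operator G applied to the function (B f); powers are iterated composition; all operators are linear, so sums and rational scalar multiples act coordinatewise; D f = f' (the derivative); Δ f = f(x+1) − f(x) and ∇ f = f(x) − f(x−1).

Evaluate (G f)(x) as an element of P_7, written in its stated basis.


∇ f = 4x^7 - 14x^6 + 28x^5 - 35x^4 + 28x^3 - 14x^2 + 4x - 3/2
D f = 4x^7 - 1
Δ f = 4x^7 + 14x^6 + 28x^5 + 35x^4 + 28x^3 + 14x^2 + 4x - 1/2
(D + Δ) f = 8x^7 + 14x^6 + 28x^5 + 35x^4 + 28x^3 + 14x^2 + 4x - 3/2
(∇ + (D + Δ)) f = 12x^7 + 56x^5 + 56x^3 + 8x - 3

the result is g(x) = 12x^7 + 56x^5 + 56x^3 + 8x - 3


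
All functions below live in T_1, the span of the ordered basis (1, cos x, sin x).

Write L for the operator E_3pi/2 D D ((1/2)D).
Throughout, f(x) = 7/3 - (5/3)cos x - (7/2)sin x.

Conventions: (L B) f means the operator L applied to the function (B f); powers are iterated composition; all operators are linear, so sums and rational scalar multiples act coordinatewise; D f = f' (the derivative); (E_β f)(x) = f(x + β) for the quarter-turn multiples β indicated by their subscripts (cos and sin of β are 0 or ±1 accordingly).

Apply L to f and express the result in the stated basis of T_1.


D f = -(7/2)cos x + (5/3)sin x
((1/2)D) f = -(7/4)cos x + (5/6)sin x
D ((1/2)D) f = (5/6)cos x + (7/4)sin x
D D ((1/2)D) f = (7/4)cos x - (5/6)sin x
E_3pi/2 D D ((1/2)D) f = (5/6)cos x + (7/4)sin x

g(x) = (5/6)cos x + (7/4)sin x


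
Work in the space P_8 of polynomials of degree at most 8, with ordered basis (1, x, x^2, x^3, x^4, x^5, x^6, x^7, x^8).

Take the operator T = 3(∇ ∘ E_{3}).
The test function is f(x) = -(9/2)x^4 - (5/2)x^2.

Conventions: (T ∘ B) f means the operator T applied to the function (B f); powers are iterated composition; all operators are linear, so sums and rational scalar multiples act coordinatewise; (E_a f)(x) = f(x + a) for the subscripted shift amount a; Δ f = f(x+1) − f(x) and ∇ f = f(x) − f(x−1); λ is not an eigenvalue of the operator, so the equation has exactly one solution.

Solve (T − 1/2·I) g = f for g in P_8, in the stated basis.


write g with unknown coordinates in the stated basis and equate coefficients in (T − 1/2·I) g = f
solving from the highest basis element down gives g = 9x^4 + 216x^3 + 5513x^2 + 89700x + 731724
check: T g = 108x^3 + 2754x^2 + 44850x + 365862
so T g − 1/2·g = -(9/2)x^4 - (5/2)x^2 = f ✓

the image equals g(x) = 9x^4 + 216x^3 + 5513x^2 + 89700x + 731724


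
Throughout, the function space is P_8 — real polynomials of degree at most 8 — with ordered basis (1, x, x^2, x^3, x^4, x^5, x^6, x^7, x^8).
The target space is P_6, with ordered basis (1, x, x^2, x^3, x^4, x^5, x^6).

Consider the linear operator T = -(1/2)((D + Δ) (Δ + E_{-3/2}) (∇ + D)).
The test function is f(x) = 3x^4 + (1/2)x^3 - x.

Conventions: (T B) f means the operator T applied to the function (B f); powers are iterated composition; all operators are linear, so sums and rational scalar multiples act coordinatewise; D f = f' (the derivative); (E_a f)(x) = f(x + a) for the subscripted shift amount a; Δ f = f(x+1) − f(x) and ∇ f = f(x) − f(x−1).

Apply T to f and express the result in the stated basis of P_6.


the image equals g(x) = -72x^2 + 66x - 246

∇ f = 12x^3 - (33/2)x^2 + (21/2)x - 7/2
D f = 12x^3 + (3/2)x^2 - 1
(∇ + D) f = 24x^3 - 15x^2 + (21/2)x - 9/2
Δ (∇ + D) f = 72x^2 + 42x + 39/2
E_{-3/2} (∇ + D) f = 24x^3 - 123x^2 + (435/2)x - 135
(Δ + E_{-3/2}) (∇ + D) f = 24x^3 - 51x^2 + (519/2)x - 231/2
D (Δ + E_{-3/2}) (∇ + D) f = 72x^2 - 102x + 519/2
Δ (Δ + E_{-3/2}) (∇ + D) f = 72x^2 - 30x + 465/2
(D + Δ) (Δ + E_{-3/2}) (∇ + D) f = 144x^2 - 132x + 492
(-(1/2)((D + Δ) (Δ + E_{-3/2}) (∇ + D))) f = -72x^2 + 66x - 246


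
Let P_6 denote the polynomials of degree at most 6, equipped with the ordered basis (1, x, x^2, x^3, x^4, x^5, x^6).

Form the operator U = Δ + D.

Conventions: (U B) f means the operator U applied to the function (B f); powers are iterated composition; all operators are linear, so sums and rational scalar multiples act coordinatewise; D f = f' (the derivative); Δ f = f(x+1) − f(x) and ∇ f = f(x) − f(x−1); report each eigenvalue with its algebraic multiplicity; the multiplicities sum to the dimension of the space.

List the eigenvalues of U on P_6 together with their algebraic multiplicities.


λ = 0 (multiplicity 7)

image of 1: 0
image of x: 2
image of x^2: 4x + 1
image of x^3: 6x^2 + 3x + 1
image of x^4: 8x^3 + 6x^2 + 4x + 1
image of x^5: 10x^4 + 10x^3 + 10x^2 + 5x + 1
image of x^6: 12x^5 + 15x^4 + 20x^3 + 15x^2 + 6x + 1
the matrix is upper triangular; its diagonal is (0, 0, 0, 0, 0, 0, 0)
for a triangular matrix the eigenvalues are the diagonal entries, with algebraic multiplicity their repetition count


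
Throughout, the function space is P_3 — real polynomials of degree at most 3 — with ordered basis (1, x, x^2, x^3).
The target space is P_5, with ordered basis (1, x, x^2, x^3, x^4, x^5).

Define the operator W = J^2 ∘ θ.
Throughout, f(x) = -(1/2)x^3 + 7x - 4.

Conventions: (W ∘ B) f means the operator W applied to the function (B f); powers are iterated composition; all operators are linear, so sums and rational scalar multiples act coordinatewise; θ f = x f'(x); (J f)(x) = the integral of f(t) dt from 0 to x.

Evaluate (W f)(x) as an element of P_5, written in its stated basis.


the image equals g(x) = -(3/40)x^5 + (7/6)x^3

θ f = -(3/2)x^3 + 7x
J θ f = -(3/8)x^4 + (7/2)x^2
J J θ f = -(3/40)x^5 + (7/6)x^3


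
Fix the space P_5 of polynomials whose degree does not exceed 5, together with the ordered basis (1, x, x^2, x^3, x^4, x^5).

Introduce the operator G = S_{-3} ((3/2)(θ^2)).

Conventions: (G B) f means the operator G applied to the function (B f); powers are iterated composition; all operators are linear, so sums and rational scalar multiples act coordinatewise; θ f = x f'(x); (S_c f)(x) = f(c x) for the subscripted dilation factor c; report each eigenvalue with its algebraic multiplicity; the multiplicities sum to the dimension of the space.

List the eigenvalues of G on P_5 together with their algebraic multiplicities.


λ = -18225/2 (multiplicity 1), λ = -729/2 (multiplicity 1), λ = -9/2 (multiplicity 1), λ = 0 (multiplicity 1), λ = 54 (multiplicity 1), λ = 1944 (multiplicity 1)

image of 1: 0
image of x: -(9/2)x
image of x^2: 54x^2
image of x^3: -(729/2)x^3
image of x^4: 1944x^4
image of x^5: -(18225/2)x^5
the matrix is upper triangular; its diagonal is (0, -9/2, 54, -729/2, 1944, -18225/2)
for a triangular matrix the eigenvalues are the diagonal entries, with algebraic multiplicity their repetition count


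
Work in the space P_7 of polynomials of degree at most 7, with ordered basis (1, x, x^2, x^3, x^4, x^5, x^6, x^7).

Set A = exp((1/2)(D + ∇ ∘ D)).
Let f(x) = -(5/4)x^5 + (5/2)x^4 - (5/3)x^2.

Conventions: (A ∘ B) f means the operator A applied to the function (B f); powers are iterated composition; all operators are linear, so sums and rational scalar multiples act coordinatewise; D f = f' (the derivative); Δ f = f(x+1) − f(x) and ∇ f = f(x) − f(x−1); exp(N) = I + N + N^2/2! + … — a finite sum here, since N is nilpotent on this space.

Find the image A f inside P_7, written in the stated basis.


order-1 term: -(25/8)x^4 - (15/2)x^3 + (135/4)x^2 - (175/6)x + 155/24
order-2 term: -(25/8)x^3 - 15x^2 + 15x + 145/12
order-3 term: -(25/16)x^2 - (65/8)x - 15/16
order-4 term: -(25/64)x - 45/32
order-5 term: -5/128
the series for exp((1/2)(D + ∇ ∘ D)) f terminates at order 5
exp((1/2)(D + ∇ ∘ D)) f = -(5/4)x^5 - (5/8)x^4 - (85/8)x^3 + (745/48)x^2 - (4355/192)x + 6205/384

the result is g(x) = -(5/4)x^5 - (5/8)x^4 - (85/8)x^3 + (745/48)x^2 - (4355/192)x + 6205/384


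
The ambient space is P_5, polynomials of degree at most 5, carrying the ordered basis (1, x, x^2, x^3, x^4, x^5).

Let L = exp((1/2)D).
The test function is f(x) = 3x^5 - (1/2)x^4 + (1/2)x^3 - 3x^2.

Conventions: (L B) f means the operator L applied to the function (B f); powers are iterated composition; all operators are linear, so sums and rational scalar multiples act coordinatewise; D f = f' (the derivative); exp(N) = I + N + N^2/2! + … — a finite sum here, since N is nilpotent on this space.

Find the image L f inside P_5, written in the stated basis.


order-1 term: (15/2)x^4 - x^3 + (3/4)x^2 - 3x
order-2 term: (15/2)x^3 - (3/4)x^2 + (3/8)x - 3/4
order-3 term: (15/4)x^2 - (1/4)x + 1/16
order-4 term: (15/16)x - 1/32
order-5 term: 3/32
the series for exp((1/2)D) f terminates at order 5
exp((1/2)D) f = 3x^5 + 7x^4 + 7x^3 + (3/4)x^2 - (31/16)x - 5/8

g(x) = 3x^5 + 7x^4 + 7x^3 + (3/4)x^2 - (31/16)x - 5/8


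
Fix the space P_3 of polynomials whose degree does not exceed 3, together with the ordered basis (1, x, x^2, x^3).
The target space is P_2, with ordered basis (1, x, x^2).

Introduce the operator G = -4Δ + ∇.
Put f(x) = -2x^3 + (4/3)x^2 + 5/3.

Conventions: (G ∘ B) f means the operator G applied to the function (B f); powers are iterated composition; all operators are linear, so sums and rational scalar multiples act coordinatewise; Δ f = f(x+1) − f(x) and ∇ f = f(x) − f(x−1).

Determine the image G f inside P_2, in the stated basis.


Δ f = -6x^2 - (10/3)x - 2/3
(-4Δ) f = 24x^2 + (40/3)x + 8/3
∇ f = -6x^2 + (26/3)x - 10/3
(-4Δ + ∇) f = 18x^2 + 22x - 2/3

the image equals g(x) = 18x^2 + 22x - 2/3


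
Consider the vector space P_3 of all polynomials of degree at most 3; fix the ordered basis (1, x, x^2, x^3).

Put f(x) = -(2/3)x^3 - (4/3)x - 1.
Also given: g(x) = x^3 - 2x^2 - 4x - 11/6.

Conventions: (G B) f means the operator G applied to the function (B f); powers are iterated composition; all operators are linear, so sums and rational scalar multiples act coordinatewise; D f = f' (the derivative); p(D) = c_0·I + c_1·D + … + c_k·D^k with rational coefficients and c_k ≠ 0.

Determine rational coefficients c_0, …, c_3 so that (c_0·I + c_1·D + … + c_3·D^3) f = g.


D^0 f = -(2/3)x^3 - (4/3)x - 1
D^1 f = -2x^2 - 4/3
D^2 f = -4x
D^3 f = -4
matching coefficients of g against c_0 f + c_1 Df + … from the top degree down determines the c_i
solution: c_0 = -3/2, c_1 = 1, c_2 = 3/2, c_3 = 1/2

p(D) = -(3/2)·I + D + (3/2)·D^2 + (1/2)·D^3, i.e. c_0 = -3/2, c_1 = 1, c_2 = 3/2, c_3 = 1/2


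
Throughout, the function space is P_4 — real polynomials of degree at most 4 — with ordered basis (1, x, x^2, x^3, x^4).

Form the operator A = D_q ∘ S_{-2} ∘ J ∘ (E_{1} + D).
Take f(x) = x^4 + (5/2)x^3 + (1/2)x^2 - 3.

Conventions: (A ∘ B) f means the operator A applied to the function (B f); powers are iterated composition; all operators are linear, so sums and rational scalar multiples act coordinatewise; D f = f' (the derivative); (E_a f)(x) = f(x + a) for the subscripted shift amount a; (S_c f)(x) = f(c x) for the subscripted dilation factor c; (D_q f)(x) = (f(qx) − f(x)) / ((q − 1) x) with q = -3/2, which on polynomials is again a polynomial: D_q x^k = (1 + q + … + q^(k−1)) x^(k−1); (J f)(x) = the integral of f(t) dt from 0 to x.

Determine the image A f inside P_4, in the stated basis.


the image equals g(x) = -22x^4 - (273/4)x^3 - (301/3)x^2 - (27/2)x - 2

E_{1} f = x^4 + (13/2)x^3 + 14x^2 + (25/2)x + 1
D f = 4x^3 + (15/2)x^2 + x
(E_{1} + D) f = x^4 + (21/2)x^3 + (43/2)x^2 + (27/2)x + 1
J (E_{1} + D) f = (1/5)x^5 + (21/8)x^4 + (43/6)x^3 + (27/4)x^2 + x
S_{-2} J (E_{1} + D) f = -(32/5)x^5 + 42x^4 - (172/3)x^3 + 27x^2 - 2x
D_q (S_{-2} ∘ J) (E_{1} + D) f = -22x^4 - (273/4)x^3 - (301/3)x^2 - (27/2)x - 2


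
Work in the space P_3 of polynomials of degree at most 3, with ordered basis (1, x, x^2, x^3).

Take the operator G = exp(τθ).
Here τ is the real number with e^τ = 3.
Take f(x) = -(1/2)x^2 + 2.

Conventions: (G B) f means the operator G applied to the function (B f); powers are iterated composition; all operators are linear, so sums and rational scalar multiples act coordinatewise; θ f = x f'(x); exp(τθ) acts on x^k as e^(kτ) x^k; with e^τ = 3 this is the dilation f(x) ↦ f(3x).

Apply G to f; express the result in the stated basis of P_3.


exp(τθ) x^k = e^(kτ) x^k; with e^τ = 3 this sends x^k to 3^k x^k
x^2 ↦ 9 x^2
applying this coordinatewise to f: exp(τθ) f = -(9/2)x^2 + 2

the result is g(x) = -(9/2)x^2 + 2


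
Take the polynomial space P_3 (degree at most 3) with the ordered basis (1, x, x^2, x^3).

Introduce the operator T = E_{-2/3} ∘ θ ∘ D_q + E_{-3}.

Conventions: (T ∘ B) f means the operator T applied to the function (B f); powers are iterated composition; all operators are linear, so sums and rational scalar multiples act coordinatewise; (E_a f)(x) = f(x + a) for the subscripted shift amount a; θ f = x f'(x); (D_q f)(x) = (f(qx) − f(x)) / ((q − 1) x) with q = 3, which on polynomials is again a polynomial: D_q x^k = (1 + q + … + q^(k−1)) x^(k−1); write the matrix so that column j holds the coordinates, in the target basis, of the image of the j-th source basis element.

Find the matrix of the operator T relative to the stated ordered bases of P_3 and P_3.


image of 1: 1
image of x: x - 3
image of x^2: x^2 - 2x + 19/3
image of x^3: x^3 + 17x^2 - (23/3)x - 139/9
each image's coordinates form column j of the matrix

the matrix is [[1, -3, 19/3, -139/9]; [0, 1, -2, -23/3]; [0, 0, 1, 17]; [0, 0, 0, 1]] (rows listed top to bottom)


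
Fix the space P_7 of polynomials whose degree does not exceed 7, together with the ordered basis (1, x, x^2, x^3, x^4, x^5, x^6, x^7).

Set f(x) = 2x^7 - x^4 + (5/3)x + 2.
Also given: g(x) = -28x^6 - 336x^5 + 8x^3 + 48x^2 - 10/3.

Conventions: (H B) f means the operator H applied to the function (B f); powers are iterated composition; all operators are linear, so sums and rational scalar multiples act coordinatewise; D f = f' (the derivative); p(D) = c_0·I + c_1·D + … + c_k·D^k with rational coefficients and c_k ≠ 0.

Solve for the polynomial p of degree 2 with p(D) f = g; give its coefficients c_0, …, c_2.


c_0 = 0, c_1 = -2, c_2 = -4

D^0 f = 2x^7 - x^4 + (5/3)x + 2
D^1 f = 14x^6 - 4x^3 + 5/3
D^2 f = 84x^5 - 12x^2
matching coefficients of g against c_0 f + c_1 Df + … from the top degree down determines the c_i
solution: c_0 = 0, c_1 = -2, c_2 = -4


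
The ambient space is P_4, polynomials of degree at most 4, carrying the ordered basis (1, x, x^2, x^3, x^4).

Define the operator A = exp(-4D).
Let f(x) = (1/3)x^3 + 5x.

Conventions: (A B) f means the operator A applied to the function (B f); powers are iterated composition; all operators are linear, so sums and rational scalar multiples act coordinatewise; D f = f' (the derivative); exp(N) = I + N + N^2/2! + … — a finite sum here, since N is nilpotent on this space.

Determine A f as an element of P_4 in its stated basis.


order-1 term: -4x^2 - 20
order-2 term: 16x
order-3 term: -64/3
the series for exp(-4D) f terminates at order 3
exp(-4D) f = (1/3)x^3 - 4x^2 + 21x - 124/3

the image equals g(x) = (1/3)x^3 - 4x^2 + 21x - 124/3


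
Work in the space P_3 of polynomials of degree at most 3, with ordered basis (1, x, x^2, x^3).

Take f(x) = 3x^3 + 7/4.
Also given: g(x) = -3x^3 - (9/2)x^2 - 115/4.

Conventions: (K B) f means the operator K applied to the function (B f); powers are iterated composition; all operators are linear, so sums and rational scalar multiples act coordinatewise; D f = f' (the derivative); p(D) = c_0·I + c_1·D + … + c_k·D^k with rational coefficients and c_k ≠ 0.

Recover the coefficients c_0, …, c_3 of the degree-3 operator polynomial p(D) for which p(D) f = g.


D^0 f = 3x^3 + 7/4
D^1 f = 9x^2
D^2 f = 18x
D^3 f = 18
matching coefficients of g against c_0 f + c_1 Df + … from the top degree down determines the c_i
solution: c_0 = -1, c_1 = -1/2, c_2 = 0, c_3 = -3/2

c_0 = -1, c_1 = -1/2, c_2 = 0, c_3 = -3/2


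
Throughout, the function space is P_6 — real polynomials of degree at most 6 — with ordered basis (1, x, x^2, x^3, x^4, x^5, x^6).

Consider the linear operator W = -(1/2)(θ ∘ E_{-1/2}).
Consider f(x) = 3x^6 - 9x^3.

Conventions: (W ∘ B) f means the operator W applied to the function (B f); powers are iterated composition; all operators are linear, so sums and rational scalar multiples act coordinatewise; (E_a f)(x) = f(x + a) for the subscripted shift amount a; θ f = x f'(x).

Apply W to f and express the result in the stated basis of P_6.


E_{-1/2} f = 3x^6 - 9x^5 + (45/4)x^4 - (33/2)x^3 + (261/16)x^2 - (117/16)x + 75/64
θ E_{-1/2} f = 18x^6 - 45x^5 + 45x^4 - (99/2)x^3 + (261/8)x^2 - (117/16)x
(-(1/2)(θ ∘ E_{-1/2})) f = -9x^6 + (45/2)x^5 - (45/2)x^4 + (99/4)x^3 - (261/16)x^2 + (117/32)x

the result is g(x) = -9x^6 + (45/2)x^5 - (45/2)x^4 + (99/4)x^3 - (261/16)x^2 + (117/32)x


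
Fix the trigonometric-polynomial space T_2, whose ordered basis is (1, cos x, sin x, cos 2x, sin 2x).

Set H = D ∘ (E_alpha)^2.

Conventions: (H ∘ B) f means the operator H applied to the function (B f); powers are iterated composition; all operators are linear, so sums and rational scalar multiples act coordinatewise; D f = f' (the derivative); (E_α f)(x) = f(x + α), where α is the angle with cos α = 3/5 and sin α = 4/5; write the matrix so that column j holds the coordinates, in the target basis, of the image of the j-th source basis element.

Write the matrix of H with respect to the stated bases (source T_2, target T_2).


the matrix is [[0, 0, 0, 0, 0]; [0, -24/25, -7/25, 0, 0]; [0, 7/25, -24/25, 0, 0]; [0, 0, 0, 672/625, -1054/625]; [0, 0, 0, 1054/625, 672/625]] (rows listed top to bottom)

image of 1: 0
image of cos x: -(24/25)cos x + (7/25)sin x
image of sin x: -(7/25)cos x - (24/25)sin x
image of cos 2x: (672/625)cos 2x + (1054/625)sin 2x
image of sin 2x: -(1054/625)cos 2x + (672/625)sin 2x
each image's coordinates form column j of the matrix


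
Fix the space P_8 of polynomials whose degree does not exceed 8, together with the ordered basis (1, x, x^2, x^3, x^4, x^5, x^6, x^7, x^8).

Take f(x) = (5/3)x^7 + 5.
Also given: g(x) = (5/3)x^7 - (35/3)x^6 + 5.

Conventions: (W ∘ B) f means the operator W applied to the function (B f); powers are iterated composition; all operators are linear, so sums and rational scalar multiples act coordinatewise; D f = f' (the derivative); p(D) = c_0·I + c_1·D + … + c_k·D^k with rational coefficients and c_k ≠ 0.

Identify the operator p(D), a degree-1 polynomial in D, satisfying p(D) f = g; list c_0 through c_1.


c_0 = 1, c_1 = -1

D^0 f = (5/3)x^7 + 5
D^1 f = (35/3)x^6
matching coefficients of g against c_0 f + c_1 Df + … from the top degree down determines the c_i
solution: c_0 = 1, c_1 = -1


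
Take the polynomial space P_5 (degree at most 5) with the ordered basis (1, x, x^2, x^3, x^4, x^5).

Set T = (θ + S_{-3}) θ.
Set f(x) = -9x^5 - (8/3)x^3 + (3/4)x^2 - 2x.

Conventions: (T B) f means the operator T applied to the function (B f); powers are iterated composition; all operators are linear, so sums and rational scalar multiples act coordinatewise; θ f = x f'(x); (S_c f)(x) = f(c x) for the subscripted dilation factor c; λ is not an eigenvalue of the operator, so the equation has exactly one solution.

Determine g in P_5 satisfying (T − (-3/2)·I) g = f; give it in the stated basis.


the image equals g(x) = (18/2377)x^5 + (16/423)x^3 + (3/94)x^2 + 4x

write g with unknown coordinates in the stated basis and equate coefficients in (T − (-3/2)·I) g = f
solving from the highest basis element down gives g = (18/2377)x^5 + (16/423)x^3 + (3/94)x^2 + 4x
check: T g = -(21420/2377)x^5 - (128/47)x^3 + (33/47)x^2 - 8x
so T g − (-3/2)·g = -9x^5 - (8/3)x^3 + (3/4)x^2 - 2x = f ✓


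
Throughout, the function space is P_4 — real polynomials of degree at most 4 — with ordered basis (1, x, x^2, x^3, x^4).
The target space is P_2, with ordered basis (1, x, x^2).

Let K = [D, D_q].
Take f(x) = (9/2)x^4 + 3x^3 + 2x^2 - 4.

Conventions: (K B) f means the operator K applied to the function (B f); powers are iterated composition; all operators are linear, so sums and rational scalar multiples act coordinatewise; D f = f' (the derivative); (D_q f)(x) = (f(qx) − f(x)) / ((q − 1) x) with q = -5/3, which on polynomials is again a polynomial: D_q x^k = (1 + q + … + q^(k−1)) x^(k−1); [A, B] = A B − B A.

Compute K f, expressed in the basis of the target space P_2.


D_q f = -(34/3)x^3 + (19/3)x^2 - (4/3)x
D D_q f = -34x^2 + (38/3)x - 4/3
D f = 18x^3 + 9x^2 + 4x
D_q D f = 38x^2 - 6x + 4
[D, D_q] f = -72x^2 + (56/3)x - 16/3

the result is g(x) = -72x^2 + (56/3)x - 16/3


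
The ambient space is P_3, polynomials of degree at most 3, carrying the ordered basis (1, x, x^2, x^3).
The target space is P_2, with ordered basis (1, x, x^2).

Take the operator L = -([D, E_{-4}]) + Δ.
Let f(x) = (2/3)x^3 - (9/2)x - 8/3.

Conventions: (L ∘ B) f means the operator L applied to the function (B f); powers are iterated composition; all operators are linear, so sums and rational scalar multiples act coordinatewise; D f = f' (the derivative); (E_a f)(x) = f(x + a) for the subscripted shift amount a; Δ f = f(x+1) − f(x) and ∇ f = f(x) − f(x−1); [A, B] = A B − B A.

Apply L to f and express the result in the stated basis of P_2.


the image equals g(x) = 2x^2 + 2x - 23/6

E_{-4} f = (2/3)x^3 - 8x^2 + (55/2)x - 82/3
D E_{-4} f = 2x^2 - 16x + 55/2
D f = 2x^2 - 9/2
E_{-4} D f = 2x^2 - 16x + 55/2
[D, E_{-4}] f = 0
(-([D, E_{-4}])) f = 0
Δ f = 2x^2 + 2x - 23/6
(-([D, E_{-4}]) + Δ) f = 2x^2 + 2x - 23/6


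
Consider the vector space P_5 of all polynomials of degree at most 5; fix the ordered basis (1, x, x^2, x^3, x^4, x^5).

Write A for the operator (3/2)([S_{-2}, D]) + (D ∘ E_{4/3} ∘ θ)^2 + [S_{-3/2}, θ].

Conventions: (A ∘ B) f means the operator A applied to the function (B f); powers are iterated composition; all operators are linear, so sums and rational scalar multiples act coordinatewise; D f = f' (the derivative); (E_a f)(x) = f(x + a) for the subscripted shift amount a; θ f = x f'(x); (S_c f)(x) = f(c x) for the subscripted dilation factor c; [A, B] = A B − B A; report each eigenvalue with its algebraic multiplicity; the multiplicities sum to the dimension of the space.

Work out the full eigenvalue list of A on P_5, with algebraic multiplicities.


λ = 0 (multiplicity 6)

image of 1: 0
image of x: 9/2
image of x^2: -18x + 4
image of x^3: 54x^2 + 36x + 72
image of x^4: -144x^3 + 144x^2 + 640x + 2048/3
image of x^5: 360x^4 + 400x^3 + 2800x^2 + 6400x + 128000/27
the matrix is upper triangular; its diagonal is (0, 0, 0, 0, 0, 0)
for a triangular matrix the eigenvalues are the diagonal entries, with algebraic multiplicity their repetition count


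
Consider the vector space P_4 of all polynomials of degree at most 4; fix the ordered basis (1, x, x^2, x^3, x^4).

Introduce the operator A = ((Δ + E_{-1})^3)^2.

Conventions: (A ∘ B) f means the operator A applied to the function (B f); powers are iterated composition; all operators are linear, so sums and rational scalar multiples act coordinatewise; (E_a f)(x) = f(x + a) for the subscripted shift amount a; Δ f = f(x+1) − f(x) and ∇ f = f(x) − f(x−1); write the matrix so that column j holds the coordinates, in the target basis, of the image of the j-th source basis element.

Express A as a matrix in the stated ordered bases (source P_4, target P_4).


image of 1: 1
image of x: x
image of x^2: x^2 + 12
image of x^3: x^3 + 36x
image of x^4: x^4 + 72x^2 + 372
each image's coordinates form column j of the matrix

the matrix is [[1, 0, 12, 0, 372]; [0, 1, 0, 36, 0]; [0, 0, 1, 0, 72]; [0, 0, 0, 1, 0]; [0, 0, 0, 0, 1]] (rows listed top to bottom)


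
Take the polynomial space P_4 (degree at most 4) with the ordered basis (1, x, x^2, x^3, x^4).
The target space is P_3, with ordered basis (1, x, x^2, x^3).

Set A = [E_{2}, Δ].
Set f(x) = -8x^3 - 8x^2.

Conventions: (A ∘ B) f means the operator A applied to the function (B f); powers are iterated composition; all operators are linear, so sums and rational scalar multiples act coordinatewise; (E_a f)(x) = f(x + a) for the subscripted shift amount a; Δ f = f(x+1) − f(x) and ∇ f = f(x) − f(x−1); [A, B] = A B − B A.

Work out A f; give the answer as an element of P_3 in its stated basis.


the image equals g(x) = 0

Δ f = -24x^2 - 40x - 16
E_{2} Δ f = -24x^2 - 136x - 192
E_{2} f = -8x^3 - 56x^2 - 128x - 96
Δ E_{2} f = -24x^2 - 136x - 192
[E_{2}, Δ] f = 0


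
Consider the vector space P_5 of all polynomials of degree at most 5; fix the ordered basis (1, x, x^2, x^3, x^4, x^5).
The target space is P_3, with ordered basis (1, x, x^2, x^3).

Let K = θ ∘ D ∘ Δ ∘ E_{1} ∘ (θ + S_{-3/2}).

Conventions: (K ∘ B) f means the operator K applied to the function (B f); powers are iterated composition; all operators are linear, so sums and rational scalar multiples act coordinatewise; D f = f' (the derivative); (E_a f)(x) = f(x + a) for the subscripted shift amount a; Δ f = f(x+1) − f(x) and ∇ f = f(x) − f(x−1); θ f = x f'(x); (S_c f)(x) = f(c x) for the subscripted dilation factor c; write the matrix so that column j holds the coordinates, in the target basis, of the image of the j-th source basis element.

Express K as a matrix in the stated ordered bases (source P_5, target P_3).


the matrix is [[0, 0, 0, 0, 0, 0]; [0, 0, 0, -9/4, 1305/4, -2905/8]; [0, 0, 0, 0, 435/2, -3735/8]; [0, 0, 0, 0, 0, -1245/8]] (rows listed top to bottom)

image of 1: 0
image of x: 0
image of x^2: 0
image of x^3: -(9/4)x
image of x^4: (435/2)x^2 + (1305/4)x
image of x^5: -(1245/8)x^3 - (3735/8)x^2 - (2905/8)x
each image's coordinates form column j of the matrix


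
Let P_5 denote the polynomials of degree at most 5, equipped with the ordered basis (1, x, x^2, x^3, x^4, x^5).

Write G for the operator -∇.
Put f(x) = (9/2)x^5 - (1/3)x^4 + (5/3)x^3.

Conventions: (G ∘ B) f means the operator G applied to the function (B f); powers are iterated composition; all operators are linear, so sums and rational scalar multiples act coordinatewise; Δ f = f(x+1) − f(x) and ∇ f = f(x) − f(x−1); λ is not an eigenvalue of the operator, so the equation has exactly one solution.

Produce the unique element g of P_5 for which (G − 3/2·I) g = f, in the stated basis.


write g with unknown coordinates in the stated basis and equate coefficients in (G − 3/2·I) g = f
solving from the highest basis element down gives g = -3x^5 + (92/9)x^4 - (1306/27)x^3 + (4256/27)x^2 - (27878/81)x + 91270/243
check: G g = 15x^4 - (638/9)x^3 + (2128/9)x^2 - (13939/27)x + 45635/81
so G g − 3/2·g = (9/2)x^5 - (1/3)x^4 + (5/3)x^3 = f ✓

the result is g(x) = -3x^5 + (92/9)x^4 - (1306/27)x^3 + (4256/27)x^2 - (27878/81)x + 91270/243


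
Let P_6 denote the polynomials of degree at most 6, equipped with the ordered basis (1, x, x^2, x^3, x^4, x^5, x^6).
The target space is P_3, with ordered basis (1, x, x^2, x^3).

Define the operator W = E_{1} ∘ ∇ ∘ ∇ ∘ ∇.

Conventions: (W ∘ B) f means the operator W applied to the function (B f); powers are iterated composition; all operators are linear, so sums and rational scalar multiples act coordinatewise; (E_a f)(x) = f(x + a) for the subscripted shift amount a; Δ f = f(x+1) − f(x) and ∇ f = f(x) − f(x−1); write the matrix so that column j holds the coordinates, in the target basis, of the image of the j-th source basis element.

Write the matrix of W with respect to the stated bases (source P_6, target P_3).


image of 1: 0
image of x: 0
image of x^2: 0
image of x^3: 6
image of x^4: 24x - 12
image of x^5: 60x^2 - 60x + 30
image of x^6: 120x^3 - 180x^2 + 180x - 60
each image's coordinates form column j of the matrix

the matrix is [[0, 0, 0, 6, -12, 30, -60]; [0, 0, 0, 0, 24, -60, 180]; [0, 0, 0, 0, 0, 60, -180]; [0, 0, 0, 0, 0, 0, 120]] (rows listed top to bottom)


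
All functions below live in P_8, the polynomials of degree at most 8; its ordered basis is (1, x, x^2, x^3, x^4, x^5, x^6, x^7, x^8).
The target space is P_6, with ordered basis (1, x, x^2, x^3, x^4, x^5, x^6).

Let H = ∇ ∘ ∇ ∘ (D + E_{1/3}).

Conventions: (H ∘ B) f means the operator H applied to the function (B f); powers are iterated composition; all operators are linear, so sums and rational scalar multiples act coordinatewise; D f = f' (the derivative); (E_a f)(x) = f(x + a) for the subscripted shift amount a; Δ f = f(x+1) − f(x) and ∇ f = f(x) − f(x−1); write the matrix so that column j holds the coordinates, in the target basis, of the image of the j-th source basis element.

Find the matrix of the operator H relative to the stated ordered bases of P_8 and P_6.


the matrix is [[0, 0, 2, 2, -50/3, 1550/27, -4286/27, 32270/81, -691486/729]; [0, 0, 0, 6, 8, -250/3, 3100/9, -30002/27, 258160/81]; [0, 0, 0, 0, 12, 20, -250, 10850/9, -120008/27]; [0, 0, 0, 0, 0, 20, 40, -1750/3, 86800/27]; [0, 0, 0, 0, 0, 0, 30, 70, -3500/3]; [0, 0, 0, 0, 0, 0, 0, 42, 112]; [0, 0, 0, 0, 0, 0, 0, 0, 56]] (rows listed top to bottom)

image of 1: 0
image of x: 0
image of x^2: 2
image of x^3: 6x + 2
image of x^4: 12x^2 + 8x - 50/3
image of x^5: 20x^3 + 20x^2 - (250/3)x + 1550/27
image of x^6: 30x^4 + 40x^3 - 250x^2 + (3100/9)x - 4286/27
image of x^7: 42x^5 + 70x^4 - (1750/3)x^3 + (10850/9)x^2 - (30002/27)x + 32270/81
image of x^8: 56x^6 + 112x^5 - (3500/3)x^4 + (86800/27)x^3 - (120008/27)x^2 + (258160/81)x - 691486/729
each image's coordinates form column j of the matrix


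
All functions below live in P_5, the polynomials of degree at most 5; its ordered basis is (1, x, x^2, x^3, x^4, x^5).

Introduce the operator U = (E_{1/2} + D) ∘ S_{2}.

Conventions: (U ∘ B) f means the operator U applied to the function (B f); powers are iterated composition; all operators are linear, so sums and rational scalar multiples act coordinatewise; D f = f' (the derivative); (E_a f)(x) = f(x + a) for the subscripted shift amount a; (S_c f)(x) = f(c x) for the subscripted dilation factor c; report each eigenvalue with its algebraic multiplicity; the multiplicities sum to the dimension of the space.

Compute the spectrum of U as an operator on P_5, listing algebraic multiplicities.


λ = 1 (multiplicity 1), λ = 2 (multiplicity 1), λ = 4 (multiplicity 1), λ = 8 (multiplicity 1), λ = 16 (multiplicity 1), λ = 32 (multiplicity 1)

image of 1: 1
image of x: 2x + 3
image of x^2: 4x^2 + 12x + 1
image of x^3: 8x^3 + 36x^2 + 6x + 1
image of x^4: 16x^4 + 96x^3 + 24x^2 + 8x + 1
image of x^5: 32x^5 + 240x^4 + 80x^3 + 40x^2 + 10x + 1
the matrix is upper triangular; its diagonal is (1, 2, 4, 8, 16, 32)
for a triangular matrix the eigenvalues are the diagonal entries, with algebraic multiplicity their repetition count


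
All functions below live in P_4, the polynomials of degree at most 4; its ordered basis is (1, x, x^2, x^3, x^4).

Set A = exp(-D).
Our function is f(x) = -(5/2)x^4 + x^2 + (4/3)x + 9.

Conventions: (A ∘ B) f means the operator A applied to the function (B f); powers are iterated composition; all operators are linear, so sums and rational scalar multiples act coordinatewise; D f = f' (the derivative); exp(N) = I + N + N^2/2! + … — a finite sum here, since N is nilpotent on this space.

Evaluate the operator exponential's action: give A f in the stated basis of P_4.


g(x) = -(5/2)x^4 + 10x^3 - 14x^2 + (28/3)x + 37/6

order-1 term: 10x^3 - 2x - 4/3
order-2 term: -15x^2 + 1
order-3 term: 10x
order-4 term: -5/2
the series for exp(-D) f terminates at order 4
exp(-D) f = -(5/2)x^4 + 10x^3 - 14x^2 + (28/3)x + 37/6


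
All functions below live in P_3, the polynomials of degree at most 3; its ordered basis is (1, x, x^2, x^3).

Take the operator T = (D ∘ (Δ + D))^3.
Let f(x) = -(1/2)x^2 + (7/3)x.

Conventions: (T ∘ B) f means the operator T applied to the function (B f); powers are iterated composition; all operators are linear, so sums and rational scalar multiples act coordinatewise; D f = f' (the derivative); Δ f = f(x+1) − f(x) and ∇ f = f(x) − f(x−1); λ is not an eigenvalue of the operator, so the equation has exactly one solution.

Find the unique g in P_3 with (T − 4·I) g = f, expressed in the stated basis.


the image equals g(x) = (1/8)x^2 - (7/12)x

write g with unknown coordinates in the stated basis and equate coefficients in (T − 4·I) g = f
solving from the highest basis element down gives g = (1/8)x^2 - (7/12)x
check: T g = 0
so T g − 4·g = -(1/2)x^2 + (7/3)x = f ✓


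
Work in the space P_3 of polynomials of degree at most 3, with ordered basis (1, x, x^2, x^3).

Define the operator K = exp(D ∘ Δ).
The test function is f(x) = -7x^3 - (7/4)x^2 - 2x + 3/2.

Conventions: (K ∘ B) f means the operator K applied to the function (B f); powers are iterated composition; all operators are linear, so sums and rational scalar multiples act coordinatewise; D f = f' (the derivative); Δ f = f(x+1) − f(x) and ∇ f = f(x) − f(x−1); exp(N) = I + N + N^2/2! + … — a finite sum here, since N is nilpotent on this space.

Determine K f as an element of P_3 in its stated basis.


g(x) = -7x^3 - (7/4)x^2 - 44x - 23

order-1 term: -42x - 49/2
the series for exp(D ∘ Δ) f terminates at order 1
exp(D ∘ Δ) f = -7x^3 - (7/4)x^2 - 44x - 23


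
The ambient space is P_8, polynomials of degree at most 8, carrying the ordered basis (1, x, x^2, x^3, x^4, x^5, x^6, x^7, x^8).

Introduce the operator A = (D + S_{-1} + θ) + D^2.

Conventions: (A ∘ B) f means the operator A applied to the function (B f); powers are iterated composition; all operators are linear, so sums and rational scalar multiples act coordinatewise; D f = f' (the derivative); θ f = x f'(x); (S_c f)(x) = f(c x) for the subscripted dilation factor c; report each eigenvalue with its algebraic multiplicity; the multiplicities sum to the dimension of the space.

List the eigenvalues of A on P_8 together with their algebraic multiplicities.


λ = 0 (multiplicity 1), λ = 1 (multiplicity 1), λ = 2 (multiplicity 1), λ = 3 (multiplicity 1), λ = 4 (multiplicity 1), λ = 5 (multiplicity 1), λ = 6 (multiplicity 1), λ = 7 (multiplicity 1), λ = 9 (multiplicity 1)

image of 1: 1
image of x: 1
image of x^2: 3x^2 + 2x + 2
image of x^3: 2x^3 + 3x^2 + 6x
image of x^4: 5x^4 + 4x^3 + 12x^2
image of x^5: 4x^5 + 5x^4 + 20x^3
image of x^6: 7x^6 + 6x^5 + 30x^4
image of x^7: 6x^7 + 7x^6 + 42x^5
image of x^8: 9x^8 + 8x^7 + 56x^6
the matrix is upper triangular; its diagonal is (1, 0, 3, 2, 5, 4, 7, 6, 9)
for a triangular matrix the eigenvalues are the diagonal entries, with algebraic multiplicity their repetition count


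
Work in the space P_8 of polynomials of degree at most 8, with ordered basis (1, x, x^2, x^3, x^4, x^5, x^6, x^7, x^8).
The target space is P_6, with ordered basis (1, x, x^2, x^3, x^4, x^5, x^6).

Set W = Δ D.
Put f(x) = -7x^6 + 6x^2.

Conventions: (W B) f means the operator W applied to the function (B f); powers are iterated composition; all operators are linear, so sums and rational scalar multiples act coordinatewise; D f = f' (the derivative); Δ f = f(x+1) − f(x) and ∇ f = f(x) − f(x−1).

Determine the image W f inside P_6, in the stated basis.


the image equals g(x) = -210x^4 - 420x^3 - 420x^2 - 210x - 30

D f = -42x^5 + 12x
Δ D f = -210x^4 - 420x^3 - 420x^2 - 210x - 30


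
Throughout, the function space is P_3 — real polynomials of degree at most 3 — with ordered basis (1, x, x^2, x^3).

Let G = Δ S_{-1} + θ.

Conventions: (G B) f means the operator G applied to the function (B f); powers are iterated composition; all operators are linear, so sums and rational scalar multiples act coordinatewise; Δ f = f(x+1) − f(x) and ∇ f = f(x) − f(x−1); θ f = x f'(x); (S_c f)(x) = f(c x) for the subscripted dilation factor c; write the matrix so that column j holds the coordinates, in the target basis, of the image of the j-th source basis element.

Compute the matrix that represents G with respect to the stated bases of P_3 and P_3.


image of 1: 0
image of x: x - 1
image of x^2: 2x^2 + 2x + 1
image of x^3: 3x^3 - 3x^2 - 3x - 1
each image's coordinates form column j of the matrix

the matrix is [[0, -1, 1, -1]; [0, 1, 2, -3]; [0, 0, 2, -3]; [0, 0, 0, 3]] (rows listed top to bottom)


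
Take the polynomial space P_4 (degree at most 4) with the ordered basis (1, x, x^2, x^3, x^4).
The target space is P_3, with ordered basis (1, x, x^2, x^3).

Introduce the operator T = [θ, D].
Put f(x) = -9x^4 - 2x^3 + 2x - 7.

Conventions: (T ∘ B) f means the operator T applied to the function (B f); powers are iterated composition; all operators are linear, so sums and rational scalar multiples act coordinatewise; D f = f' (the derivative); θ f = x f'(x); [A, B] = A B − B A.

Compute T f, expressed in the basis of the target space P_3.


D f = -36x^3 - 6x^2 + 2
θ D f = -108x^3 - 12x^2
θ f = -36x^4 - 6x^3 + 2x
D θ f = -144x^3 - 18x^2 + 2
[θ, D] f = 36x^3 + 6x^2 - 2

the image equals g(x) = 36x^3 + 6x^2 - 2
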